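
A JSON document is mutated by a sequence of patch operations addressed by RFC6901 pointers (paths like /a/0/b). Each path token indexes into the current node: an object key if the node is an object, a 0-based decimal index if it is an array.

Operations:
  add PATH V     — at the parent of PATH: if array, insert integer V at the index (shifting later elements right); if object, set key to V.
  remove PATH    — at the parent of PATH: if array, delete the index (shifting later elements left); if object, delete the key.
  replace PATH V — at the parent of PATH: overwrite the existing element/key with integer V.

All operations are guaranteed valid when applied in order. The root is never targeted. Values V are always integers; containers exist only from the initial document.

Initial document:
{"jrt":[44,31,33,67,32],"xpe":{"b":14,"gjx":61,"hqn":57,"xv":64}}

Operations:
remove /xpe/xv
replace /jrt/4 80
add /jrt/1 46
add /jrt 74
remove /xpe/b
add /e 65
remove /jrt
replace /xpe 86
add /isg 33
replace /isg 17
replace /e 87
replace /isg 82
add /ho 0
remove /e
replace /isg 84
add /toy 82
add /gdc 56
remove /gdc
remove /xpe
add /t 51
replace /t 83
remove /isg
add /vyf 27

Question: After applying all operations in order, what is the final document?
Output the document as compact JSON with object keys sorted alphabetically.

Answer: {"ho":0,"t":83,"toy":82,"vyf":27}

Derivation:
After op 1 (remove /xpe/xv): {"jrt":[44,31,33,67,32],"xpe":{"b":14,"gjx":61,"hqn":57}}
After op 2 (replace /jrt/4 80): {"jrt":[44,31,33,67,80],"xpe":{"b":14,"gjx":61,"hqn":57}}
After op 3 (add /jrt/1 46): {"jrt":[44,46,31,33,67,80],"xpe":{"b":14,"gjx":61,"hqn":57}}
After op 4 (add /jrt 74): {"jrt":74,"xpe":{"b":14,"gjx":61,"hqn":57}}
After op 5 (remove /xpe/b): {"jrt":74,"xpe":{"gjx":61,"hqn":57}}
After op 6 (add /e 65): {"e":65,"jrt":74,"xpe":{"gjx":61,"hqn":57}}
After op 7 (remove /jrt): {"e":65,"xpe":{"gjx":61,"hqn":57}}
After op 8 (replace /xpe 86): {"e":65,"xpe":86}
After op 9 (add /isg 33): {"e":65,"isg":33,"xpe":86}
After op 10 (replace /isg 17): {"e":65,"isg":17,"xpe":86}
After op 11 (replace /e 87): {"e":87,"isg":17,"xpe":86}
After op 12 (replace /isg 82): {"e":87,"isg":82,"xpe":86}
After op 13 (add /ho 0): {"e":87,"ho":0,"isg":82,"xpe":86}
After op 14 (remove /e): {"ho":0,"isg":82,"xpe":86}
After op 15 (replace /isg 84): {"ho":0,"isg":84,"xpe":86}
After op 16 (add /toy 82): {"ho":0,"isg":84,"toy":82,"xpe":86}
After op 17 (add /gdc 56): {"gdc":56,"ho":0,"isg":84,"toy":82,"xpe":86}
After op 18 (remove /gdc): {"ho":0,"isg":84,"toy":82,"xpe":86}
After op 19 (remove /xpe): {"ho":0,"isg":84,"toy":82}
After op 20 (add /t 51): {"ho":0,"isg":84,"t":51,"toy":82}
After op 21 (replace /t 83): {"ho":0,"isg":84,"t":83,"toy":82}
After op 22 (remove /isg): {"ho":0,"t":83,"toy":82}
After op 23 (add /vyf 27): {"ho":0,"t":83,"toy":82,"vyf":27}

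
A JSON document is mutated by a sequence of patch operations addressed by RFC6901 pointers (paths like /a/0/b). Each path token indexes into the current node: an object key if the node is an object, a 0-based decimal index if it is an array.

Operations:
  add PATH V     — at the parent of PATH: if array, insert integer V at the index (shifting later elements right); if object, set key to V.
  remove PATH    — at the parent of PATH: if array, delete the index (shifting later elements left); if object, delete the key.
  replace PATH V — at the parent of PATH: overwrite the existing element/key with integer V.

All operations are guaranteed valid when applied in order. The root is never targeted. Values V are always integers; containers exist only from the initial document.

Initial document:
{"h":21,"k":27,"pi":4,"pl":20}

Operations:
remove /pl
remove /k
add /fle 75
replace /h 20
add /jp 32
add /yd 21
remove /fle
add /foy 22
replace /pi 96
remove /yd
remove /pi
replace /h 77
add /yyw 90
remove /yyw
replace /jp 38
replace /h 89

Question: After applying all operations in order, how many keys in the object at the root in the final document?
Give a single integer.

Answer: 3

Derivation:
After op 1 (remove /pl): {"h":21,"k":27,"pi":4}
After op 2 (remove /k): {"h":21,"pi":4}
After op 3 (add /fle 75): {"fle":75,"h":21,"pi":4}
After op 4 (replace /h 20): {"fle":75,"h":20,"pi":4}
After op 5 (add /jp 32): {"fle":75,"h":20,"jp":32,"pi":4}
After op 6 (add /yd 21): {"fle":75,"h":20,"jp":32,"pi":4,"yd":21}
After op 7 (remove /fle): {"h":20,"jp":32,"pi":4,"yd":21}
After op 8 (add /foy 22): {"foy":22,"h":20,"jp":32,"pi":4,"yd":21}
After op 9 (replace /pi 96): {"foy":22,"h":20,"jp":32,"pi":96,"yd":21}
After op 10 (remove /yd): {"foy":22,"h":20,"jp":32,"pi":96}
After op 11 (remove /pi): {"foy":22,"h":20,"jp":32}
After op 12 (replace /h 77): {"foy":22,"h":77,"jp":32}
After op 13 (add /yyw 90): {"foy":22,"h":77,"jp":32,"yyw":90}
After op 14 (remove /yyw): {"foy":22,"h":77,"jp":32}
After op 15 (replace /jp 38): {"foy":22,"h":77,"jp":38}
After op 16 (replace /h 89): {"foy":22,"h":89,"jp":38}
Size at the root: 3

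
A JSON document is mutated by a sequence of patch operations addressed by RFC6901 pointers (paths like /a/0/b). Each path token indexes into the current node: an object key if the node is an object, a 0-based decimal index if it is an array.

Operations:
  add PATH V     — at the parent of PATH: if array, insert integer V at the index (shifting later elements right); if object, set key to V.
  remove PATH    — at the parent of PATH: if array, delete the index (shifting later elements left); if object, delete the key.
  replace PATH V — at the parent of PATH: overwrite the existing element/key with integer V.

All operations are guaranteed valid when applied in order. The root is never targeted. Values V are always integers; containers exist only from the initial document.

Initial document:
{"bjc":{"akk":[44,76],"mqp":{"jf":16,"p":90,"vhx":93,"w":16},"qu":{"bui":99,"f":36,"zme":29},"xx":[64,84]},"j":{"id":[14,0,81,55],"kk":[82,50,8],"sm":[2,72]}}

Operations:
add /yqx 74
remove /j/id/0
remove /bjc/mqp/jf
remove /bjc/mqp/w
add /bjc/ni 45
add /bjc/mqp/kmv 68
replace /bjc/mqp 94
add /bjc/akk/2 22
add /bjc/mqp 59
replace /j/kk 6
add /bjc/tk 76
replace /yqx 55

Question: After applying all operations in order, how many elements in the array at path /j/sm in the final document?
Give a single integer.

After op 1 (add /yqx 74): {"bjc":{"akk":[44,76],"mqp":{"jf":16,"p":90,"vhx":93,"w":16},"qu":{"bui":99,"f":36,"zme":29},"xx":[64,84]},"j":{"id":[14,0,81,55],"kk":[82,50,8],"sm":[2,72]},"yqx":74}
After op 2 (remove /j/id/0): {"bjc":{"akk":[44,76],"mqp":{"jf":16,"p":90,"vhx":93,"w":16},"qu":{"bui":99,"f":36,"zme":29},"xx":[64,84]},"j":{"id":[0,81,55],"kk":[82,50,8],"sm":[2,72]},"yqx":74}
After op 3 (remove /bjc/mqp/jf): {"bjc":{"akk":[44,76],"mqp":{"p":90,"vhx":93,"w":16},"qu":{"bui":99,"f":36,"zme":29},"xx":[64,84]},"j":{"id":[0,81,55],"kk":[82,50,8],"sm":[2,72]},"yqx":74}
After op 4 (remove /bjc/mqp/w): {"bjc":{"akk":[44,76],"mqp":{"p":90,"vhx":93},"qu":{"bui":99,"f":36,"zme":29},"xx":[64,84]},"j":{"id":[0,81,55],"kk":[82,50,8],"sm":[2,72]},"yqx":74}
After op 5 (add /bjc/ni 45): {"bjc":{"akk":[44,76],"mqp":{"p":90,"vhx":93},"ni":45,"qu":{"bui":99,"f":36,"zme":29},"xx":[64,84]},"j":{"id":[0,81,55],"kk":[82,50,8],"sm":[2,72]},"yqx":74}
After op 6 (add /bjc/mqp/kmv 68): {"bjc":{"akk":[44,76],"mqp":{"kmv":68,"p":90,"vhx":93},"ni":45,"qu":{"bui":99,"f":36,"zme":29},"xx":[64,84]},"j":{"id":[0,81,55],"kk":[82,50,8],"sm":[2,72]},"yqx":74}
After op 7 (replace /bjc/mqp 94): {"bjc":{"akk":[44,76],"mqp":94,"ni":45,"qu":{"bui":99,"f":36,"zme":29},"xx":[64,84]},"j":{"id":[0,81,55],"kk":[82,50,8],"sm":[2,72]},"yqx":74}
After op 8 (add /bjc/akk/2 22): {"bjc":{"akk":[44,76,22],"mqp":94,"ni":45,"qu":{"bui":99,"f":36,"zme":29},"xx":[64,84]},"j":{"id":[0,81,55],"kk":[82,50,8],"sm":[2,72]},"yqx":74}
After op 9 (add /bjc/mqp 59): {"bjc":{"akk":[44,76,22],"mqp":59,"ni":45,"qu":{"bui":99,"f":36,"zme":29},"xx":[64,84]},"j":{"id":[0,81,55],"kk":[82,50,8],"sm":[2,72]},"yqx":74}
After op 10 (replace /j/kk 6): {"bjc":{"akk":[44,76,22],"mqp":59,"ni":45,"qu":{"bui":99,"f":36,"zme":29},"xx":[64,84]},"j":{"id":[0,81,55],"kk":6,"sm":[2,72]},"yqx":74}
After op 11 (add /bjc/tk 76): {"bjc":{"akk":[44,76,22],"mqp":59,"ni":45,"qu":{"bui":99,"f":36,"zme":29},"tk":76,"xx":[64,84]},"j":{"id":[0,81,55],"kk":6,"sm":[2,72]},"yqx":74}
After op 12 (replace /yqx 55): {"bjc":{"akk":[44,76,22],"mqp":59,"ni":45,"qu":{"bui":99,"f":36,"zme":29},"tk":76,"xx":[64,84]},"j":{"id":[0,81,55],"kk":6,"sm":[2,72]},"yqx":55}
Size at path /j/sm: 2

Answer: 2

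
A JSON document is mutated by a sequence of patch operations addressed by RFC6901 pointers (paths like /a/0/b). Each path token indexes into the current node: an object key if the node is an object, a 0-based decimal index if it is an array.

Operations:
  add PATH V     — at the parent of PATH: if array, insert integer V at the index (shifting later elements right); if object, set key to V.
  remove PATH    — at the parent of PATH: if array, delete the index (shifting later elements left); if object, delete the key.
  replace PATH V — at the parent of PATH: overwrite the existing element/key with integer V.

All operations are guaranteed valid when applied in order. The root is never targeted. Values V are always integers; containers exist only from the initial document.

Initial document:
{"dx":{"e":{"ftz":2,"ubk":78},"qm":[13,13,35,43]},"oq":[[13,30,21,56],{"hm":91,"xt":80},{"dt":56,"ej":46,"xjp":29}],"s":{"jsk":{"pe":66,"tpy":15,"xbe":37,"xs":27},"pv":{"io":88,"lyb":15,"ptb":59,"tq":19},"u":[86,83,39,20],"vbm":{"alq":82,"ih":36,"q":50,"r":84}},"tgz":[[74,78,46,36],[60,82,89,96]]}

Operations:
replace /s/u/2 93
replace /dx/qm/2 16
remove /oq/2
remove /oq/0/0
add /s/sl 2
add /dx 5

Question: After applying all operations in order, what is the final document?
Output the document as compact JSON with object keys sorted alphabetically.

Answer: {"dx":5,"oq":[[30,21,56],{"hm":91,"xt":80}],"s":{"jsk":{"pe":66,"tpy":15,"xbe":37,"xs":27},"pv":{"io":88,"lyb":15,"ptb":59,"tq":19},"sl":2,"u":[86,83,93,20],"vbm":{"alq":82,"ih":36,"q":50,"r":84}},"tgz":[[74,78,46,36],[60,82,89,96]]}

Derivation:
After op 1 (replace /s/u/2 93): {"dx":{"e":{"ftz":2,"ubk":78},"qm":[13,13,35,43]},"oq":[[13,30,21,56],{"hm":91,"xt":80},{"dt":56,"ej":46,"xjp":29}],"s":{"jsk":{"pe":66,"tpy":15,"xbe":37,"xs":27},"pv":{"io":88,"lyb":15,"ptb":59,"tq":19},"u":[86,83,93,20],"vbm":{"alq":82,"ih":36,"q":50,"r":84}},"tgz":[[74,78,46,36],[60,82,89,96]]}
After op 2 (replace /dx/qm/2 16): {"dx":{"e":{"ftz":2,"ubk":78},"qm":[13,13,16,43]},"oq":[[13,30,21,56],{"hm":91,"xt":80},{"dt":56,"ej":46,"xjp":29}],"s":{"jsk":{"pe":66,"tpy":15,"xbe":37,"xs":27},"pv":{"io":88,"lyb":15,"ptb":59,"tq":19},"u":[86,83,93,20],"vbm":{"alq":82,"ih":36,"q":50,"r":84}},"tgz":[[74,78,46,36],[60,82,89,96]]}
After op 3 (remove /oq/2): {"dx":{"e":{"ftz":2,"ubk":78},"qm":[13,13,16,43]},"oq":[[13,30,21,56],{"hm":91,"xt":80}],"s":{"jsk":{"pe":66,"tpy":15,"xbe":37,"xs":27},"pv":{"io":88,"lyb":15,"ptb":59,"tq":19},"u":[86,83,93,20],"vbm":{"alq":82,"ih":36,"q":50,"r":84}},"tgz":[[74,78,46,36],[60,82,89,96]]}
After op 4 (remove /oq/0/0): {"dx":{"e":{"ftz":2,"ubk":78},"qm":[13,13,16,43]},"oq":[[30,21,56],{"hm":91,"xt":80}],"s":{"jsk":{"pe":66,"tpy":15,"xbe":37,"xs":27},"pv":{"io":88,"lyb":15,"ptb":59,"tq":19},"u":[86,83,93,20],"vbm":{"alq":82,"ih":36,"q":50,"r":84}},"tgz":[[74,78,46,36],[60,82,89,96]]}
After op 5 (add /s/sl 2): {"dx":{"e":{"ftz":2,"ubk":78},"qm":[13,13,16,43]},"oq":[[30,21,56],{"hm":91,"xt":80}],"s":{"jsk":{"pe":66,"tpy":15,"xbe":37,"xs":27},"pv":{"io":88,"lyb":15,"ptb":59,"tq":19},"sl":2,"u":[86,83,93,20],"vbm":{"alq":82,"ih":36,"q":50,"r":84}},"tgz":[[74,78,46,36],[60,82,89,96]]}
After op 6 (add /dx 5): {"dx":5,"oq":[[30,21,56],{"hm":91,"xt":80}],"s":{"jsk":{"pe":66,"tpy":15,"xbe":37,"xs":27},"pv":{"io":88,"lyb":15,"ptb":59,"tq":19},"sl":2,"u":[86,83,93,20],"vbm":{"alq":82,"ih":36,"q":50,"r":84}},"tgz":[[74,78,46,36],[60,82,89,96]]}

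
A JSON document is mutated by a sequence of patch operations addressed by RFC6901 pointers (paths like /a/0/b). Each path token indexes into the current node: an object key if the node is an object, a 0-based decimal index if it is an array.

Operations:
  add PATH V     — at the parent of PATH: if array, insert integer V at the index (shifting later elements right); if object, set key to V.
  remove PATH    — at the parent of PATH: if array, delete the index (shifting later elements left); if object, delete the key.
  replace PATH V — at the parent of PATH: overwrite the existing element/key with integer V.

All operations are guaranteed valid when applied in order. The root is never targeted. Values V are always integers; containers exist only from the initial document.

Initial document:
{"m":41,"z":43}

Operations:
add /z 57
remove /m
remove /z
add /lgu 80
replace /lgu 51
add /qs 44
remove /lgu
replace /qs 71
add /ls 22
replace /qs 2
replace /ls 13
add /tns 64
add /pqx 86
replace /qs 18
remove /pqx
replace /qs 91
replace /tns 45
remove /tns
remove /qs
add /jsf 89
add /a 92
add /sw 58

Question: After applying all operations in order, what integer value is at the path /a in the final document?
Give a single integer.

Answer: 92

Derivation:
After op 1 (add /z 57): {"m":41,"z":57}
After op 2 (remove /m): {"z":57}
After op 3 (remove /z): {}
After op 4 (add /lgu 80): {"lgu":80}
After op 5 (replace /lgu 51): {"lgu":51}
After op 6 (add /qs 44): {"lgu":51,"qs":44}
After op 7 (remove /lgu): {"qs":44}
After op 8 (replace /qs 71): {"qs":71}
After op 9 (add /ls 22): {"ls":22,"qs":71}
After op 10 (replace /qs 2): {"ls":22,"qs":2}
After op 11 (replace /ls 13): {"ls":13,"qs":2}
After op 12 (add /tns 64): {"ls":13,"qs":2,"tns":64}
After op 13 (add /pqx 86): {"ls":13,"pqx":86,"qs":2,"tns":64}
After op 14 (replace /qs 18): {"ls":13,"pqx":86,"qs":18,"tns":64}
After op 15 (remove /pqx): {"ls":13,"qs":18,"tns":64}
After op 16 (replace /qs 91): {"ls":13,"qs":91,"tns":64}
After op 17 (replace /tns 45): {"ls":13,"qs":91,"tns":45}
After op 18 (remove /tns): {"ls":13,"qs":91}
After op 19 (remove /qs): {"ls":13}
After op 20 (add /jsf 89): {"jsf":89,"ls":13}
After op 21 (add /a 92): {"a":92,"jsf":89,"ls":13}
After op 22 (add /sw 58): {"a":92,"jsf":89,"ls":13,"sw":58}
Value at /a: 92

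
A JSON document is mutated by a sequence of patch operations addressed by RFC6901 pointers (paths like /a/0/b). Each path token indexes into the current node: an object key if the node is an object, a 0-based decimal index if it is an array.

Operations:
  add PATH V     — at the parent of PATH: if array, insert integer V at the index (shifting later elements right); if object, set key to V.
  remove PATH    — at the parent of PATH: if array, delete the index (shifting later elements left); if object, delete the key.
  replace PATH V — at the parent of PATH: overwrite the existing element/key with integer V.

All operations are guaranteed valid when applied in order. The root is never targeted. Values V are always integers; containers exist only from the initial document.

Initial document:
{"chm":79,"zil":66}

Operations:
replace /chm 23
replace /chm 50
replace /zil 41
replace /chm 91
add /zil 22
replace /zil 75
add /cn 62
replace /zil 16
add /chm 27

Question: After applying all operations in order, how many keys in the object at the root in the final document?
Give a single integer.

Answer: 3

Derivation:
After op 1 (replace /chm 23): {"chm":23,"zil":66}
After op 2 (replace /chm 50): {"chm":50,"zil":66}
After op 3 (replace /zil 41): {"chm":50,"zil":41}
After op 4 (replace /chm 91): {"chm":91,"zil":41}
After op 5 (add /zil 22): {"chm":91,"zil":22}
After op 6 (replace /zil 75): {"chm":91,"zil":75}
After op 7 (add /cn 62): {"chm":91,"cn":62,"zil":75}
After op 8 (replace /zil 16): {"chm":91,"cn":62,"zil":16}
After op 9 (add /chm 27): {"chm":27,"cn":62,"zil":16}
Size at the root: 3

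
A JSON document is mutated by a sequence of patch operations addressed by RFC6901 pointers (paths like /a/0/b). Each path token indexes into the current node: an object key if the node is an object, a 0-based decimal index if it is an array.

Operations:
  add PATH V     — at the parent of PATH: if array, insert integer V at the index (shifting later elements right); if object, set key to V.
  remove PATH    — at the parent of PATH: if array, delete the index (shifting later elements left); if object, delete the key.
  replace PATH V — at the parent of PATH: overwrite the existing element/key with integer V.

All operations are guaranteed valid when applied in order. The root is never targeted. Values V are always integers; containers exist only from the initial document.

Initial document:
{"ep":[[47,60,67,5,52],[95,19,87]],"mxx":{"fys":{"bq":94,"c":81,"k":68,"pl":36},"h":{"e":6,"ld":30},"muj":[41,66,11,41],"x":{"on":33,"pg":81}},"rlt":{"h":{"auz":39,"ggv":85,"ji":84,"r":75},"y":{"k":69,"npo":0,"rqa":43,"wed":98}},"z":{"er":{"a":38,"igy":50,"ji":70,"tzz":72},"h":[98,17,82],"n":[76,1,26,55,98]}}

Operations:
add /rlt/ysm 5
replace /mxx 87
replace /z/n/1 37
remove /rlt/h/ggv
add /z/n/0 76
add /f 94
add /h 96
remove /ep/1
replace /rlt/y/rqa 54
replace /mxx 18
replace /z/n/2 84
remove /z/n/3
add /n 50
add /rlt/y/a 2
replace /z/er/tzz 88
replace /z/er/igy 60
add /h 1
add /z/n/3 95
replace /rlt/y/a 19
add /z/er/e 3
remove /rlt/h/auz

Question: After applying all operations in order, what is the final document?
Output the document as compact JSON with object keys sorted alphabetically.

After op 1 (add /rlt/ysm 5): {"ep":[[47,60,67,5,52],[95,19,87]],"mxx":{"fys":{"bq":94,"c":81,"k":68,"pl":36},"h":{"e":6,"ld":30},"muj":[41,66,11,41],"x":{"on":33,"pg":81}},"rlt":{"h":{"auz":39,"ggv":85,"ji":84,"r":75},"y":{"k":69,"npo":0,"rqa":43,"wed":98},"ysm":5},"z":{"er":{"a":38,"igy":50,"ji":70,"tzz":72},"h":[98,17,82],"n":[76,1,26,55,98]}}
After op 2 (replace /mxx 87): {"ep":[[47,60,67,5,52],[95,19,87]],"mxx":87,"rlt":{"h":{"auz":39,"ggv":85,"ji":84,"r":75},"y":{"k":69,"npo":0,"rqa":43,"wed":98},"ysm":5},"z":{"er":{"a":38,"igy":50,"ji":70,"tzz":72},"h":[98,17,82],"n":[76,1,26,55,98]}}
After op 3 (replace /z/n/1 37): {"ep":[[47,60,67,5,52],[95,19,87]],"mxx":87,"rlt":{"h":{"auz":39,"ggv":85,"ji":84,"r":75},"y":{"k":69,"npo":0,"rqa":43,"wed":98},"ysm":5},"z":{"er":{"a":38,"igy":50,"ji":70,"tzz":72},"h":[98,17,82],"n":[76,37,26,55,98]}}
After op 4 (remove /rlt/h/ggv): {"ep":[[47,60,67,5,52],[95,19,87]],"mxx":87,"rlt":{"h":{"auz":39,"ji":84,"r":75},"y":{"k":69,"npo":0,"rqa":43,"wed":98},"ysm":5},"z":{"er":{"a":38,"igy":50,"ji":70,"tzz":72},"h":[98,17,82],"n":[76,37,26,55,98]}}
After op 5 (add /z/n/0 76): {"ep":[[47,60,67,5,52],[95,19,87]],"mxx":87,"rlt":{"h":{"auz":39,"ji":84,"r":75},"y":{"k":69,"npo":0,"rqa":43,"wed":98},"ysm":5},"z":{"er":{"a":38,"igy":50,"ji":70,"tzz":72},"h":[98,17,82],"n":[76,76,37,26,55,98]}}
After op 6 (add /f 94): {"ep":[[47,60,67,5,52],[95,19,87]],"f":94,"mxx":87,"rlt":{"h":{"auz":39,"ji":84,"r":75},"y":{"k":69,"npo":0,"rqa":43,"wed":98},"ysm":5},"z":{"er":{"a":38,"igy":50,"ji":70,"tzz":72},"h":[98,17,82],"n":[76,76,37,26,55,98]}}
After op 7 (add /h 96): {"ep":[[47,60,67,5,52],[95,19,87]],"f":94,"h":96,"mxx":87,"rlt":{"h":{"auz":39,"ji":84,"r":75},"y":{"k":69,"npo":0,"rqa":43,"wed":98},"ysm":5},"z":{"er":{"a":38,"igy":50,"ji":70,"tzz":72},"h":[98,17,82],"n":[76,76,37,26,55,98]}}
After op 8 (remove /ep/1): {"ep":[[47,60,67,5,52]],"f":94,"h":96,"mxx":87,"rlt":{"h":{"auz":39,"ji":84,"r":75},"y":{"k":69,"npo":0,"rqa":43,"wed":98},"ysm":5},"z":{"er":{"a":38,"igy":50,"ji":70,"tzz":72},"h":[98,17,82],"n":[76,76,37,26,55,98]}}
After op 9 (replace /rlt/y/rqa 54): {"ep":[[47,60,67,5,52]],"f":94,"h":96,"mxx":87,"rlt":{"h":{"auz":39,"ji":84,"r":75},"y":{"k":69,"npo":0,"rqa":54,"wed":98},"ysm":5},"z":{"er":{"a":38,"igy":50,"ji":70,"tzz":72},"h":[98,17,82],"n":[76,76,37,26,55,98]}}
After op 10 (replace /mxx 18): {"ep":[[47,60,67,5,52]],"f":94,"h":96,"mxx":18,"rlt":{"h":{"auz":39,"ji":84,"r":75},"y":{"k":69,"npo":0,"rqa":54,"wed":98},"ysm":5},"z":{"er":{"a":38,"igy":50,"ji":70,"tzz":72},"h":[98,17,82],"n":[76,76,37,26,55,98]}}
After op 11 (replace /z/n/2 84): {"ep":[[47,60,67,5,52]],"f":94,"h":96,"mxx":18,"rlt":{"h":{"auz":39,"ji":84,"r":75},"y":{"k":69,"npo":0,"rqa":54,"wed":98},"ysm":5},"z":{"er":{"a":38,"igy":50,"ji":70,"tzz":72},"h":[98,17,82],"n":[76,76,84,26,55,98]}}
After op 12 (remove /z/n/3): {"ep":[[47,60,67,5,52]],"f":94,"h":96,"mxx":18,"rlt":{"h":{"auz":39,"ji":84,"r":75},"y":{"k":69,"npo":0,"rqa":54,"wed":98},"ysm":5},"z":{"er":{"a":38,"igy":50,"ji":70,"tzz":72},"h":[98,17,82],"n":[76,76,84,55,98]}}
After op 13 (add /n 50): {"ep":[[47,60,67,5,52]],"f":94,"h":96,"mxx":18,"n":50,"rlt":{"h":{"auz":39,"ji":84,"r":75},"y":{"k":69,"npo":0,"rqa":54,"wed":98},"ysm":5},"z":{"er":{"a":38,"igy":50,"ji":70,"tzz":72},"h":[98,17,82],"n":[76,76,84,55,98]}}
After op 14 (add /rlt/y/a 2): {"ep":[[47,60,67,5,52]],"f":94,"h":96,"mxx":18,"n":50,"rlt":{"h":{"auz":39,"ji":84,"r":75},"y":{"a":2,"k":69,"npo":0,"rqa":54,"wed":98},"ysm":5},"z":{"er":{"a":38,"igy":50,"ji":70,"tzz":72},"h":[98,17,82],"n":[76,76,84,55,98]}}
After op 15 (replace /z/er/tzz 88): {"ep":[[47,60,67,5,52]],"f":94,"h":96,"mxx":18,"n":50,"rlt":{"h":{"auz":39,"ji":84,"r":75},"y":{"a":2,"k":69,"npo":0,"rqa":54,"wed":98},"ysm":5},"z":{"er":{"a":38,"igy":50,"ji":70,"tzz":88},"h":[98,17,82],"n":[76,76,84,55,98]}}
After op 16 (replace /z/er/igy 60): {"ep":[[47,60,67,5,52]],"f":94,"h":96,"mxx":18,"n":50,"rlt":{"h":{"auz":39,"ji":84,"r":75},"y":{"a":2,"k":69,"npo":0,"rqa":54,"wed":98},"ysm":5},"z":{"er":{"a":38,"igy":60,"ji":70,"tzz":88},"h":[98,17,82],"n":[76,76,84,55,98]}}
After op 17 (add /h 1): {"ep":[[47,60,67,5,52]],"f":94,"h":1,"mxx":18,"n":50,"rlt":{"h":{"auz":39,"ji":84,"r":75},"y":{"a":2,"k":69,"npo":0,"rqa":54,"wed":98},"ysm":5},"z":{"er":{"a":38,"igy":60,"ji":70,"tzz":88},"h":[98,17,82],"n":[76,76,84,55,98]}}
After op 18 (add /z/n/3 95): {"ep":[[47,60,67,5,52]],"f":94,"h":1,"mxx":18,"n":50,"rlt":{"h":{"auz":39,"ji":84,"r":75},"y":{"a":2,"k":69,"npo":0,"rqa":54,"wed":98},"ysm":5},"z":{"er":{"a":38,"igy":60,"ji":70,"tzz":88},"h":[98,17,82],"n":[76,76,84,95,55,98]}}
After op 19 (replace /rlt/y/a 19): {"ep":[[47,60,67,5,52]],"f":94,"h":1,"mxx":18,"n":50,"rlt":{"h":{"auz":39,"ji":84,"r":75},"y":{"a":19,"k":69,"npo":0,"rqa":54,"wed":98},"ysm":5},"z":{"er":{"a":38,"igy":60,"ji":70,"tzz":88},"h":[98,17,82],"n":[76,76,84,95,55,98]}}
After op 20 (add /z/er/e 3): {"ep":[[47,60,67,5,52]],"f":94,"h":1,"mxx":18,"n":50,"rlt":{"h":{"auz":39,"ji":84,"r":75},"y":{"a":19,"k":69,"npo":0,"rqa":54,"wed":98},"ysm":5},"z":{"er":{"a":38,"e":3,"igy":60,"ji":70,"tzz":88},"h":[98,17,82],"n":[76,76,84,95,55,98]}}
After op 21 (remove /rlt/h/auz): {"ep":[[47,60,67,5,52]],"f":94,"h":1,"mxx":18,"n":50,"rlt":{"h":{"ji":84,"r":75},"y":{"a":19,"k":69,"npo":0,"rqa":54,"wed":98},"ysm":5},"z":{"er":{"a":38,"e":3,"igy":60,"ji":70,"tzz":88},"h":[98,17,82],"n":[76,76,84,95,55,98]}}

Answer: {"ep":[[47,60,67,5,52]],"f":94,"h":1,"mxx":18,"n":50,"rlt":{"h":{"ji":84,"r":75},"y":{"a":19,"k":69,"npo":0,"rqa":54,"wed":98},"ysm":5},"z":{"er":{"a":38,"e":3,"igy":60,"ji":70,"tzz":88},"h":[98,17,82],"n":[76,76,84,95,55,98]}}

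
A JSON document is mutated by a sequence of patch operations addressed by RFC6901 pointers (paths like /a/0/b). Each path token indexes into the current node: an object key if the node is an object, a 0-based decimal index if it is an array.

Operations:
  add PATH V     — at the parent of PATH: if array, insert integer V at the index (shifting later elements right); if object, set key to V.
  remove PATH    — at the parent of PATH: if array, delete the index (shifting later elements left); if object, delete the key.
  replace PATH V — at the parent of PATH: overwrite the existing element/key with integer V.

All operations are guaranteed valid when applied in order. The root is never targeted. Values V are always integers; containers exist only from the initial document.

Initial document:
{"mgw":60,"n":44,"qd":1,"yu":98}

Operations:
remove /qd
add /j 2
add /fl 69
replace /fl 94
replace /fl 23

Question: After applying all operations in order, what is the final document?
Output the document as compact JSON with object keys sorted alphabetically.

Answer: {"fl":23,"j":2,"mgw":60,"n":44,"yu":98}

Derivation:
After op 1 (remove /qd): {"mgw":60,"n":44,"yu":98}
After op 2 (add /j 2): {"j":2,"mgw":60,"n":44,"yu":98}
After op 3 (add /fl 69): {"fl":69,"j":2,"mgw":60,"n":44,"yu":98}
After op 4 (replace /fl 94): {"fl":94,"j":2,"mgw":60,"n":44,"yu":98}
After op 5 (replace /fl 23): {"fl":23,"j":2,"mgw":60,"n":44,"yu":98}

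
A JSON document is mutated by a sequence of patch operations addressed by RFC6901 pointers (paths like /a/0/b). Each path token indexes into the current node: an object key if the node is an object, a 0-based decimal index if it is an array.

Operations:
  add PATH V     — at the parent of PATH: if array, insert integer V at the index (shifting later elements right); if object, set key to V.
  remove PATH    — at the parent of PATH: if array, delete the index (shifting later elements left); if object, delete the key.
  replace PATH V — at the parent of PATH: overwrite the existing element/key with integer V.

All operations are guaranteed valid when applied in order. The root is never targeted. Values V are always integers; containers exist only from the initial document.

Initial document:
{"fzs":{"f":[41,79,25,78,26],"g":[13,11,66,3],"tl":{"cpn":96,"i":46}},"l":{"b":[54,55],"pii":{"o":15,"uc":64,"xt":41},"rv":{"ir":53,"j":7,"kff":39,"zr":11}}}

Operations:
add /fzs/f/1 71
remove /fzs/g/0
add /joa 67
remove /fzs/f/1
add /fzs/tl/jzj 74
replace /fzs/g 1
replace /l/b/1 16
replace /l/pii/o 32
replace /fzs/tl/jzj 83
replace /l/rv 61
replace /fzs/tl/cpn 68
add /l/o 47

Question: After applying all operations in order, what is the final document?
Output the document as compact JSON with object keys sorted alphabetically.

Answer: {"fzs":{"f":[41,79,25,78,26],"g":1,"tl":{"cpn":68,"i":46,"jzj":83}},"joa":67,"l":{"b":[54,16],"o":47,"pii":{"o":32,"uc":64,"xt":41},"rv":61}}

Derivation:
After op 1 (add /fzs/f/1 71): {"fzs":{"f":[41,71,79,25,78,26],"g":[13,11,66,3],"tl":{"cpn":96,"i":46}},"l":{"b":[54,55],"pii":{"o":15,"uc":64,"xt":41},"rv":{"ir":53,"j":7,"kff":39,"zr":11}}}
After op 2 (remove /fzs/g/0): {"fzs":{"f":[41,71,79,25,78,26],"g":[11,66,3],"tl":{"cpn":96,"i":46}},"l":{"b":[54,55],"pii":{"o":15,"uc":64,"xt":41},"rv":{"ir":53,"j":7,"kff":39,"zr":11}}}
After op 3 (add /joa 67): {"fzs":{"f":[41,71,79,25,78,26],"g":[11,66,3],"tl":{"cpn":96,"i":46}},"joa":67,"l":{"b":[54,55],"pii":{"o":15,"uc":64,"xt":41},"rv":{"ir":53,"j":7,"kff":39,"zr":11}}}
After op 4 (remove /fzs/f/1): {"fzs":{"f":[41,79,25,78,26],"g":[11,66,3],"tl":{"cpn":96,"i":46}},"joa":67,"l":{"b":[54,55],"pii":{"o":15,"uc":64,"xt":41},"rv":{"ir":53,"j":7,"kff":39,"zr":11}}}
After op 5 (add /fzs/tl/jzj 74): {"fzs":{"f":[41,79,25,78,26],"g":[11,66,3],"tl":{"cpn":96,"i":46,"jzj":74}},"joa":67,"l":{"b":[54,55],"pii":{"o":15,"uc":64,"xt":41},"rv":{"ir":53,"j":7,"kff":39,"zr":11}}}
After op 6 (replace /fzs/g 1): {"fzs":{"f":[41,79,25,78,26],"g":1,"tl":{"cpn":96,"i":46,"jzj":74}},"joa":67,"l":{"b":[54,55],"pii":{"o":15,"uc":64,"xt":41},"rv":{"ir":53,"j":7,"kff":39,"zr":11}}}
After op 7 (replace /l/b/1 16): {"fzs":{"f":[41,79,25,78,26],"g":1,"tl":{"cpn":96,"i":46,"jzj":74}},"joa":67,"l":{"b":[54,16],"pii":{"o":15,"uc":64,"xt":41},"rv":{"ir":53,"j":7,"kff":39,"zr":11}}}
After op 8 (replace /l/pii/o 32): {"fzs":{"f":[41,79,25,78,26],"g":1,"tl":{"cpn":96,"i":46,"jzj":74}},"joa":67,"l":{"b":[54,16],"pii":{"o":32,"uc":64,"xt":41},"rv":{"ir":53,"j":7,"kff":39,"zr":11}}}
After op 9 (replace /fzs/tl/jzj 83): {"fzs":{"f":[41,79,25,78,26],"g":1,"tl":{"cpn":96,"i":46,"jzj":83}},"joa":67,"l":{"b":[54,16],"pii":{"o":32,"uc":64,"xt":41},"rv":{"ir":53,"j":7,"kff":39,"zr":11}}}
After op 10 (replace /l/rv 61): {"fzs":{"f":[41,79,25,78,26],"g":1,"tl":{"cpn":96,"i":46,"jzj":83}},"joa":67,"l":{"b":[54,16],"pii":{"o":32,"uc":64,"xt":41},"rv":61}}
After op 11 (replace /fzs/tl/cpn 68): {"fzs":{"f":[41,79,25,78,26],"g":1,"tl":{"cpn":68,"i":46,"jzj":83}},"joa":67,"l":{"b":[54,16],"pii":{"o":32,"uc":64,"xt":41},"rv":61}}
After op 12 (add /l/o 47): {"fzs":{"f":[41,79,25,78,26],"g":1,"tl":{"cpn":68,"i":46,"jzj":83}},"joa":67,"l":{"b":[54,16],"o":47,"pii":{"o":32,"uc":64,"xt":41},"rv":61}}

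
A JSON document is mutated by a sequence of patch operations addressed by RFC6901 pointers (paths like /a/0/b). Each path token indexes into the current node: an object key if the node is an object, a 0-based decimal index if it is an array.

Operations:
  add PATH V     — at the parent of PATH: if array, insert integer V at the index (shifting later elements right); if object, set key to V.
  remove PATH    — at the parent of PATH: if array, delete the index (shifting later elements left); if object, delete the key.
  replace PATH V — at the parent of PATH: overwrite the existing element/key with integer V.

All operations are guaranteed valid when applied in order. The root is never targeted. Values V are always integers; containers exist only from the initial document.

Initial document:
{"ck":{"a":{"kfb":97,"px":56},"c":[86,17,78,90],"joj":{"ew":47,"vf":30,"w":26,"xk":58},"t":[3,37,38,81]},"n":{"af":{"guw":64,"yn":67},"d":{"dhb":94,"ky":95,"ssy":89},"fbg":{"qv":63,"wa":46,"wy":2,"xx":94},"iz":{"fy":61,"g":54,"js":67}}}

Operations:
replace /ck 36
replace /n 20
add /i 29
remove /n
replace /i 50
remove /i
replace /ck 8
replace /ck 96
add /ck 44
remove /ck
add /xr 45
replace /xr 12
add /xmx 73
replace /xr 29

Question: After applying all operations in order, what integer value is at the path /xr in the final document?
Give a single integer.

Answer: 29

Derivation:
After op 1 (replace /ck 36): {"ck":36,"n":{"af":{"guw":64,"yn":67},"d":{"dhb":94,"ky":95,"ssy":89},"fbg":{"qv":63,"wa":46,"wy":2,"xx":94},"iz":{"fy":61,"g":54,"js":67}}}
After op 2 (replace /n 20): {"ck":36,"n":20}
After op 3 (add /i 29): {"ck":36,"i":29,"n":20}
After op 4 (remove /n): {"ck":36,"i":29}
After op 5 (replace /i 50): {"ck":36,"i":50}
After op 6 (remove /i): {"ck":36}
After op 7 (replace /ck 8): {"ck":8}
After op 8 (replace /ck 96): {"ck":96}
After op 9 (add /ck 44): {"ck":44}
After op 10 (remove /ck): {}
After op 11 (add /xr 45): {"xr":45}
After op 12 (replace /xr 12): {"xr":12}
After op 13 (add /xmx 73): {"xmx":73,"xr":12}
After op 14 (replace /xr 29): {"xmx":73,"xr":29}
Value at /xr: 29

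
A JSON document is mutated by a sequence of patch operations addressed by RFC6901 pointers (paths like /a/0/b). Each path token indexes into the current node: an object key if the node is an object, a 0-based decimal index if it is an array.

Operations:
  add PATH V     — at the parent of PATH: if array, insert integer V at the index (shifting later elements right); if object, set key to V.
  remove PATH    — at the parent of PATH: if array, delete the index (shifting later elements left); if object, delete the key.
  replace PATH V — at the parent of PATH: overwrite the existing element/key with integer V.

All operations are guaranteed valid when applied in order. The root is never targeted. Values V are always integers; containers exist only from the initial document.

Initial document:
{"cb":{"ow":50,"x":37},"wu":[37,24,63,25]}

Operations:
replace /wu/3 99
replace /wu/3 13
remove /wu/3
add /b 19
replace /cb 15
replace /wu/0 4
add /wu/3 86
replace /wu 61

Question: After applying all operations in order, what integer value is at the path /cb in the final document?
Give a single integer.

After op 1 (replace /wu/3 99): {"cb":{"ow":50,"x":37},"wu":[37,24,63,99]}
After op 2 (replace /wu/3 13): {"cb":{"ow":50,"x":37},"wu":[37,24,63,13]}
After op 3 (remove /wu/3): {"cb":{"ow":50,"x":37},"wu":[37,24,63]}
After op 4 (add /b 19): {"b":19,"cb":{"ow":50,"x":37},"wu":[37,24,63]}
After op 5 (replace /cb 15): {"b":19,"cb":15,"wu":[37,24,63]}
After op 6 (replace /wu/0 4): {"b":19,"cb":15,"wu":[4,24,63]}
After op 7 (add /wu/3 86): {"b":19,"cb":15,"wu":[4,24,63,86]}
After op 8 (replace /wu 61): {"b":19,"cb":15,"wu":61}
Value at /cb: 15

Answer: 15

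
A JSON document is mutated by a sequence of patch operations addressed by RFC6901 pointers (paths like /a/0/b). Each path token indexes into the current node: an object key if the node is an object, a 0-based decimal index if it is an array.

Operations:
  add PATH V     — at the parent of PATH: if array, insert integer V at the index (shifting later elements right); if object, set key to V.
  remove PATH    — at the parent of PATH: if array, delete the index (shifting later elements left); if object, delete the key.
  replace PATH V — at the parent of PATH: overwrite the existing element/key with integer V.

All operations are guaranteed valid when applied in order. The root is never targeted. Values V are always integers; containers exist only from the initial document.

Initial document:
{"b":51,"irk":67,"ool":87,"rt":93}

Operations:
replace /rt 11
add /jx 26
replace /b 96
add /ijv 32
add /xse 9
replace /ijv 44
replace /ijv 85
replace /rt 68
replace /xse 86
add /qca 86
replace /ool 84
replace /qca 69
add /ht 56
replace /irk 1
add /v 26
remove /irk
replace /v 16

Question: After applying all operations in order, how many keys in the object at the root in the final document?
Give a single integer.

After op 1 (replace /rt 11): {"b":51,"irk":67,"ool":87,"rt":11}
After op 2 (add /jx 26): {"b":51,"irk":67,"jx":26,"ool":87,"rt":11}
After op 3 (replace /b 96): {"b":96,"irk":67,"jx":26,"ool":87,"rt":11}
After op 4 (add /ijv 32): {"b":96,"ijv":32,"irk":67,"jx":26,"ool":87,"rt":11}
After op 5 (add /xse 9): {"b":96,"ijv":32,"irk":67,"jx":26,"ool":87,"rt":11,"xse":9}
After op 6 (replace /ijv 44): {"b":96,"ijv":44,"irk":67,"jx":26,"ool":87,"rt":11,"xse":9}
After op 7 (replace /ijv 85): {"b":96,"ijv":85,"irk":67,"jx":26,"ool":87,"rt":11,"xse":9}
After op 8 (replace /rt 68): {"b":96,"ijv":85,"irk":67,"jx":26,"ool":87,"rt":68,"xse":9}
After op 9 (replace /xse 86): {"b":96,"ijv":85,"irk":67,"jx":26,"ool":87,"rt":68,"xse":86}
After op 10 (add /qca 86): {"b":96,"ijv":85,"irk":67,"jx":26,"ool":87,"qca":86,"rt":68,"xse":86}
After op 11 (replace /ool 84): {"b":96,"ijv":85,"irk":67,"jx":26,"ool":84,"qca":86,"rt":68,"xse":86}
After op 12 (replace /qca 69): {"b":96,"ijv":85,"irk":67,"jx":26,"ool":84,"qca":69,"rt":68,"xse":86}
After op 13 (add /ht 56): {"b":96,"ht":56,"ijv":85,"irk":67,"jx":26,"ool":84,"qca":69,"rt":68,"xse":86}
After op 14 (replace /irk 1): {"b":96,"ht":56,"ijv":85,"irk":1,"jx":26,"ool":84,"qca":69,"rt":68,"xse":86}
After op 15 (add /v 26): {"b":96,"ht":56,"ijv":85,"irk":1,"jx":26,"ool":84,"qca":69,"rt":68,"v":26,"xse":86}
After op 16 (remove /irk): {"b":96,"ht":56,"ijv":85,"jx":26,"ool":84,"qca":69,"rt":68,"v":26,"xse":86}
After op 17 (replace /v 16): {"b":96,"ht":56,"ijv":85,"jx":26,"ool":84,"qca":69,"rt":68,"v":16,"xse":86}
Size at the root: 9

Answer: 9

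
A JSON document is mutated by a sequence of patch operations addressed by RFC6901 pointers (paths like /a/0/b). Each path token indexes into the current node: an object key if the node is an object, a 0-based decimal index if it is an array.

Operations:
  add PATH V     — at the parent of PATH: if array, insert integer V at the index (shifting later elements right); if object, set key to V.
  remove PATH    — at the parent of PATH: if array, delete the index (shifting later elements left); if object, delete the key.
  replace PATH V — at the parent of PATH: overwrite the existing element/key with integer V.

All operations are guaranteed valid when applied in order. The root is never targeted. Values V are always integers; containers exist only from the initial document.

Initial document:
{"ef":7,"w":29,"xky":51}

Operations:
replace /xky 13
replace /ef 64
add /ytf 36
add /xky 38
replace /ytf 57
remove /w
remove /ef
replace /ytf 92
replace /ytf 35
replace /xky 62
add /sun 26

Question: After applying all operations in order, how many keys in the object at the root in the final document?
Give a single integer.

Answer: 3

Derivation:
After op 1 (replace /xky 13): {"ef":7,"w":29,"xky":13}
After op 2 (replace /ef 64): {"ef":64,"w":29,"xky":13}
After op 3 (add /ytf 36): {"ef":64,"w":29,"xky":13,"ytf":36}
After op 4 (add /xky 38): {"ef":64,"w":29,"xky":38,"ytf":36}
After op 5 (replace /ytf 57): {"ef":64,"w":29,"xky":38,"ytf":57}
After op 6 (remove /w): {"ef":64,"xky":38,"ytf":57}
After op 7 (remove /ef): {"xky":38,"ytf":57}
After op 8 (replace /ytf 92): {"xky":38,"ytf":92}
After op 9 (replace /ytf 35): {"xky":38,"ytf":35}
After op 10 (replace /xky 62): {"xky":62,"ytf":35}
After op 11 (add /sun 26): {"sun":26,"xky":62,"ytf":35}
Size at the root: 3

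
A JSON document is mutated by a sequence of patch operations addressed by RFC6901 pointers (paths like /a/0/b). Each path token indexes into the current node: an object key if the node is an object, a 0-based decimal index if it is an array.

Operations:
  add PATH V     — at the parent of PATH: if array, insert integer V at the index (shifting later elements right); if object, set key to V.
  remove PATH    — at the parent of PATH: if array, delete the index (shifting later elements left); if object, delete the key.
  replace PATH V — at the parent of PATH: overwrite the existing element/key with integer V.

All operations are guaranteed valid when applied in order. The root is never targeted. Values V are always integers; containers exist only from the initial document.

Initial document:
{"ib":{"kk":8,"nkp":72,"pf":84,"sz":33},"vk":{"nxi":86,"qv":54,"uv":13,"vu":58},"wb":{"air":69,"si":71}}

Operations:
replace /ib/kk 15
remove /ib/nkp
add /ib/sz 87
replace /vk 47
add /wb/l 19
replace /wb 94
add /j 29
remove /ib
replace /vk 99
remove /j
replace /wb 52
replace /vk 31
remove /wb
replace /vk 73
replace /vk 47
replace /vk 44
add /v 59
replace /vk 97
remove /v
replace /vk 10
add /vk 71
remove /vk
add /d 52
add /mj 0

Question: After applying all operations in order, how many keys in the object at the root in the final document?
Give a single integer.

After op 1 (replace /ib/kk 15): {"ib":{"kk":15,"nkp":72,"pf":84,"sz":33},"vk":{"nxi":86,"qv":54,"uv":13,"vu":58},"wb":{"air":69,"si":71}}
After op 2 (remove /ib/nkp): {"ib":{"kk":15,"pf":84,"sz":33},"vk":{"nxi":86,"qv":54,"uv":13,"vu":58},"wb":{"air":69,"si":71}}
After op 3 (add /ib/sz 87): {"ib":{"kk":15,"pf":84,"sz":87},"vk":{"nxi":86,"qv":54,"uv":13,"vu":58},"wb":{"air":69,"si":71}}
After op 4 (replace /vk 47): {"ib":{"kk":15,"pf":84,"sz":87},"vk":47,"wb":{"air":69,"si":71}}
After op 5 (add /wb/l 19): {"ib":{"kk":15,"pf":84,"sz":87},"vk":47,"wb":{"air":69,"l":19,"si":71}}
After op 6 (replace /wb 94): {"ib":{"kk":15,"pf":84,"sz":87},"vk":47,"wb":94}
After op 7 (add /j 29): {"ib":{"kk":15,"pf":84,"sz":87},"j":29,"vk":47,"wb":94}
After op 8 (remove /ib): {"j":29,"vk":47,"wb":94}
After op 9 (replace /vk 99): {"j":29,"vk":99,"wb":94}
After op 10 (remove /j): {"vk":99,"wb":94}
After op 11 (replace /wb 52): {"vk":99,"wb":52}
After op 12 (replace /vk 31): {"vk":31,"wb":52}
After op 13 (remove /wb): {"vk":31}
After op 14 (replace /vk 73): {"vk":73}
After op 15 (replace /vk 47): {"vk":47}
After op 16 (replace /vk 44): {"vk":44}
After op 17 (add /v 59): {"v":59,"vk":44}
After op 18 (replace /vk 97): {"v":59,"vk":97}
After op 19 (remove /v): {"vk":97}
After op 20 (replace /vk 10): {"vk":10}
After op 21 (add /vk 71): {"vk":71}
After op 22 (remove /vk): {}
After op 23 (add /d 52): {"d":52}
After op 24 (add /mj 0): {"d":52,"mj":0}
Size at the root: 2

Answer: 2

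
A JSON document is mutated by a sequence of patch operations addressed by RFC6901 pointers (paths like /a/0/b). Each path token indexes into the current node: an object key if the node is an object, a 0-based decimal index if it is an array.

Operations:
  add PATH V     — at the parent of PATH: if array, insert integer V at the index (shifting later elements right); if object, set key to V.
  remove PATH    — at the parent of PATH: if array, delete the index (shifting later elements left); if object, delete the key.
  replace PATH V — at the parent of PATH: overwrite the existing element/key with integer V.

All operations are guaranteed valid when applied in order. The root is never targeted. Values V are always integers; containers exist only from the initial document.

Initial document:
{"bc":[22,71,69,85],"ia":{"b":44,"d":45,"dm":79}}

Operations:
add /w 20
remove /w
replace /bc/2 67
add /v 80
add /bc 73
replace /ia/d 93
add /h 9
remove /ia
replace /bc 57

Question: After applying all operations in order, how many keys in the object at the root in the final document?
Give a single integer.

Answer: 3

Derivation:
After op 1 (add /w 20): {"bc":[22,71,69,85],"ia":{"b":44,"d":45,"dm":79},"w":20}
After op 2 (remove /w): {"bc":[22,71,69,85],"ia":{"b":44,"d":45,"dm":79}}
After op 3 (replace /bc/2 67): {"bc":[22,71,67,85],"ia":{"b":44,"d":45,"dm":79}}
After op 4 (add /v 80): {"bc":[22,71,67,85],"ia":{"b":44,"d":45,"dm":79},"v":80}
After op 5 (add /bc 73): {"bc":73,"ia":{"b":44,"d":45,"dm":79},"v":80}
After op 6 (replace /ia/d 93): {"bc":73,"ia":{"b":44,"d":93,"dm":79},"v":80}
After op 7 (add /h 9): {"bc":73,"h":9,"ia":{"b":44,"d":93,"dm":79},"v":80}
After op 8 (remove /ia): {"bc":73,"h":9,"v":80}
After op 9 (replace /bc 57): {"bc":57,"h":9,"v":80}
Size at the root: 3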